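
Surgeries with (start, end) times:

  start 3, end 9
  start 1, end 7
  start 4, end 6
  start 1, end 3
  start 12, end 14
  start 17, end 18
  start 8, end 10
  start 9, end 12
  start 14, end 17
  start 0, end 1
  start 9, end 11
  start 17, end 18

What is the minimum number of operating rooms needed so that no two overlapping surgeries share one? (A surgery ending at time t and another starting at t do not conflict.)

The answer is the maximum number of intervals overlapping at any instant.
starts: [0, 1, 1, 3, 4, 8, 9, 9, 12, 14, 17, 17]
ends:   [1, 3, 6, 7, 9, 10, 11, 12, 14, 17, 18, 18]
s0→1 e1→0 s1→1 s1→2 e3→1 s3→2 s4→3  — peak 3.

3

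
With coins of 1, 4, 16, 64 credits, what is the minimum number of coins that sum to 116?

116 = 1×64 + 3×16 + 1×4
Total coins = 1 + 3 + 1 = 5

5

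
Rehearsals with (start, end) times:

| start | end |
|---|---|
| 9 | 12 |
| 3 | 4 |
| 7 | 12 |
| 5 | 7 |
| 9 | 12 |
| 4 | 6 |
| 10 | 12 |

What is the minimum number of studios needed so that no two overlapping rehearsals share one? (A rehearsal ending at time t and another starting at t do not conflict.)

starts: [3, 4, 5, 7, 9, 9, 10]
ends:   [4, 6, 7, 12, 12, 12, 12]
s3→1 e4→0 s4→1 s5→2 e6→1 e7→0 s7→1 s9→2 s9→3 s10→4  — peak 4.

4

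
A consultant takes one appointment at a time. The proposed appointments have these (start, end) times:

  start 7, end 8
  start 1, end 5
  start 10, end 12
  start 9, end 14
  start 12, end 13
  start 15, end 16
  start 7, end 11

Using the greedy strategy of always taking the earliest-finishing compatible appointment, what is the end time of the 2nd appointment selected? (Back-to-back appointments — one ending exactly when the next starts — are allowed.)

Sorted by end: (1,5)  (7,8)  (7,11)  (10,12)  (12,13)  (9,14)  (15,16)
take (1,5); take (7,8); take (10,12); take (12,13); take (15,16).
Selected: (1,5) (7,8) (10,12) (12,13) (15,16)

8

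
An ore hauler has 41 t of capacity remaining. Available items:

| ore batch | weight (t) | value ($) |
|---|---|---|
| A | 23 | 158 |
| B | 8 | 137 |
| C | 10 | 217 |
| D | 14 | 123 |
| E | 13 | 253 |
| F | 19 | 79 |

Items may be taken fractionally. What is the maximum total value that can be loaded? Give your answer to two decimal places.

694.86

Ratios (sorted): C 21.70, E 19.46, B 17.12, D 8.79, A 6.87, F 4.16
take C (10 @ 217); take E (13 @ 253); take B (8 @ 137); take 10/14 of D → 87.86. Capacity used 41/41.
Total value = 694.86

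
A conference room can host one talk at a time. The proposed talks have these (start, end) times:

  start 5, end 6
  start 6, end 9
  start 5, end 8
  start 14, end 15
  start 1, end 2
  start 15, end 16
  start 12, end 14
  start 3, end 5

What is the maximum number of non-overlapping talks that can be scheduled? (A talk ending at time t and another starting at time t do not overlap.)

Order by finish time; keep every interval that doesn't clash with the previous kept one.
By end time: (1,2), (3,5), (5,6), (5,8), (6,9), (12,14), (14,15), (15,16).
Pick (1,2); next start ≥ 2 → (3,5); next start ≥ 5 → (5,6); next start ≥ 6 → (6,9); next start ≥ 9 → (12,14); next start ≥ 14 → (14,15); next start ≥ 15 → (15,16).
Selected 7 talks.

7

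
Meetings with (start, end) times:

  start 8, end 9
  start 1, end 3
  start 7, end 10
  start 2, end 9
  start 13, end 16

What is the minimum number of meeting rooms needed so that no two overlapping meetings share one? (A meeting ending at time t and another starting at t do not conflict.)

3

The answer is the maximum number of intervals overlapping at any instant.
starts: [1, 2, 7, 8, 13]
ends:   [3, 9, 9, 10, 16]
s1→1 s2→2 e3→1 s7→2 s8→3  — peak 3.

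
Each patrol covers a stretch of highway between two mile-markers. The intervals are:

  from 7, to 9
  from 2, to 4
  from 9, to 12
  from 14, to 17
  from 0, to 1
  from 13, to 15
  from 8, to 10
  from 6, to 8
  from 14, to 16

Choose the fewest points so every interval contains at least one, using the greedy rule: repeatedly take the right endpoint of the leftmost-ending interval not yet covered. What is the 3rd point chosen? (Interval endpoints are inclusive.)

8

Sorted: [0,1] [2,4] [6,8] [7,9] [8,10] [9,12] [13,15] [14,16] [14,17]
{[0,1]} hit by 1; {[2,4]} hit by 4; {[6,8],[7,9],[8,10]} hit by 8; {[9,12]} hit by 12; {[13,15],[14,16],[14,17]} hit by 15.
Points: 1, 4, 8, 12, 15 (5 total).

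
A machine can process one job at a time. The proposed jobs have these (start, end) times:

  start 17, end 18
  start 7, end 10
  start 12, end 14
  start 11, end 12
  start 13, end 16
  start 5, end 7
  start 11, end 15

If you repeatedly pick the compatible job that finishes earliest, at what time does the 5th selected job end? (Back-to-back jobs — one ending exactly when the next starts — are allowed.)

Greedy by earliest finish: after sorting by end time, pick each interval compatible with the last pick.
Sorted by end: (5,7)  (7,10)  (11,12)  (12,14)  (11,15)  (13,16)  (17,18)
take (5,7); take (7,10); take (11,12); take (12,14); take (17,18).
Selected: (5,7) (7,10) (11,12) (12,14) (17,18)

18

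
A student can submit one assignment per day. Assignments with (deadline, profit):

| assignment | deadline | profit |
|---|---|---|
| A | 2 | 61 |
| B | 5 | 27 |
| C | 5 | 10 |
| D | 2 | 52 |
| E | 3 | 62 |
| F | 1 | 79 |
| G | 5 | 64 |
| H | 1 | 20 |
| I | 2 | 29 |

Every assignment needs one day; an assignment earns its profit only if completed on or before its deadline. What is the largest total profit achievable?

Profit order: F=79 G=64 E=62 A=61 D=52 I=29 B=27 H=20 C=10
Assign: F→slot 1, G→slot 5, E→slot 3, A→slot 2, D skipped, I skipped, B→slot 4, H skipped, C skipped.
Slots: [1:F] [2:A] [3:E] [4:B] [5:G]
Profit = 79 + 61 + 62 + 27 + 64 = 293

293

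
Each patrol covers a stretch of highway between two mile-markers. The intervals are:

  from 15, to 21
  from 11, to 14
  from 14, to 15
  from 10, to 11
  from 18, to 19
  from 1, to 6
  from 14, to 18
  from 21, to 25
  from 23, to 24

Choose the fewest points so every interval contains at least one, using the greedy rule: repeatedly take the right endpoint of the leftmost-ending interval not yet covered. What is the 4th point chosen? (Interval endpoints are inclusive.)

19

Sort by right endpoint; whenever an interval is uncovered, place a point at its right end.
Sorted: [1,6] [10,11] [11,14] [14,15] [14,18] [18,19] [15,21] [23,24] [21,25]
{[1,6]} hit by 6; {[10,11],[11,14]} hit by 11; {[14,15],[14,18]} hit by 15; {[18,19],[15,21]} hit by 19; {[23,24],[21,25]} hit by 24.
Points: 6, 11, 15, 19, 24 (5 total).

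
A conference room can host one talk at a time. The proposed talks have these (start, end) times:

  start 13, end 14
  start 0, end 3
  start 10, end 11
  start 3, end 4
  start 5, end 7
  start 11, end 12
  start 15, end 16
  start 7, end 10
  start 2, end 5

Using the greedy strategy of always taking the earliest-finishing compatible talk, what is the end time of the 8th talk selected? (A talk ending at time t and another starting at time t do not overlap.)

Order by finish time; keep every interval that doesn't clash with the previous kept one.
Sorted by end: (0,3)  (3,4)  (2,5)  (5,7)  (7,10)  (10,11)  (11,12)  (13,14)  (15,16)
take (0,3); take (3,4); skip (2,5); take (5,7); take (7,10); take (10,11); take (11,12); take (13,14); take (15,16).
Selected: (0,3) (3,4) (5,7) (7,10) (10,11) (11,12) (13,14) (15,16)

16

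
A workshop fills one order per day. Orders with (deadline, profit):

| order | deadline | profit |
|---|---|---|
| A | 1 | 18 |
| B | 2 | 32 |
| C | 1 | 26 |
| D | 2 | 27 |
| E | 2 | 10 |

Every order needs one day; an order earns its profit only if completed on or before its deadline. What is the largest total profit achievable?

Sort by profit descending; place each in the latest free slot ≤ its deadline.
By profit: B(d2,32), D(d2,27), C(d1,26), A(d1,18), E(d2,10)
B→slot 2; D→slot 1; C skipped; A skipped; E skipped.
Profit = 27 + 32 = 59

59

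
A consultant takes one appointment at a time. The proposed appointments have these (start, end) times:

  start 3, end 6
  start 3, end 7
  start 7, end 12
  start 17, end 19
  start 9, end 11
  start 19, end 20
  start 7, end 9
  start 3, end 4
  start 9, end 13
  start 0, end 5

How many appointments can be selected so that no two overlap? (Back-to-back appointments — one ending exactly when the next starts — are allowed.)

5

Sorted by end: (3,4)  (0,5)  (3,6)  (3,7)  (7,9)  (9,11)  (7,12)  (9,13)  (17,19)  (19,20)
take (3,4); skip (0,5); skip (3,7); take (7,9); take (9,11); skip (9,13); take (17,19); take (19,20).
Selected 5 appointments.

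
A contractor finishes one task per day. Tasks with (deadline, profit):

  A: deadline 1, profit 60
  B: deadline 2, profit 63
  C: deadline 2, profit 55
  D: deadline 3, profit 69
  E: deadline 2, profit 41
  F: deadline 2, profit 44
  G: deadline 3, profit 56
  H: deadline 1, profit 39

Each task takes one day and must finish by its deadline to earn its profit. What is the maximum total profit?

Take jobs in profit order; each goes to the latest open slot no later than its deadline.
By profit: D(d3,69), B(d2,63), A(d1,60), G(d3,56), C(d2,55), F(d2,44), E(d2,41), H(d1,39)
D→slot 3; B→slot 2; A→slot 1; G skipped; C skipped; F skipped; E skipped; H skipped.
Profit = 60 + 63 + 69 = 192

192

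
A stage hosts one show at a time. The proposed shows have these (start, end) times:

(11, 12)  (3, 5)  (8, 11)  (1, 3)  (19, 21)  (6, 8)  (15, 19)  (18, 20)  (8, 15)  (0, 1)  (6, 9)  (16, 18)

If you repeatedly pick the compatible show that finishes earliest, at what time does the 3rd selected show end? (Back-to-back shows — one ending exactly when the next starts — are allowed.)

5

Greedy by earliest finish: after sorting by end time, pick each interval compatible with the last pick.
By end time: (0,1), (1,3), (3,5), (6,8), (6,9), (8,11), (11,12), (8,15), (16,18), (15,19), (18,20), (19,21).
Pick (0,1); next start ≥ 1 → (1,3); next start ≥ 3 → (3,5); next start ≥ 5 → (6,8); next start ≥ 8 → (8,11); next start ≥ 11 → (11,12); next start ≥ 12 → (16,18); next start ≥ 18 → (18,20).
Selected: (0,1) (1,3) (3,5) (6,8) (8,11) (11,12) (16,18) (18,20)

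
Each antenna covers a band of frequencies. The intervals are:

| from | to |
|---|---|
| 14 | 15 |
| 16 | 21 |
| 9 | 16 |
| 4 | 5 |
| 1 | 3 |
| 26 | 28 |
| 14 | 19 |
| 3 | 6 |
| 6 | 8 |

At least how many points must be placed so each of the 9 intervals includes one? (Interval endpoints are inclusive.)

6

By right end: [1,3]  [4,5]  [3,6]  [6,8]  [14,15]  [9,16]  [14,19]  [16,21]  [26,28]
[1,3] uncovered → point at 3; [4,5] uncovered → point at 5; [6,8] uncovered → point at 8; [14,15] uncovered → point at 15; [16,21] uncovered → point at 21; [26,28] uncovered → point at 28.
Points: 3, 5, 8, 15, 21, 28 (6 total).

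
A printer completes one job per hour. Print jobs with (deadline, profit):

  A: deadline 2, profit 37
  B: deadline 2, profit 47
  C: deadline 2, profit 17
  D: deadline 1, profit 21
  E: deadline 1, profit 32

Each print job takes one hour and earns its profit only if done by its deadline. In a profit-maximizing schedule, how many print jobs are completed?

Profit order: B=47 A=37 E=32 D=21 C=17
Assign: B→slot 2, A→slot 1, E skipped, D skipped, C skipped.
Slots: [1:A] [2:B]
2 of 5 scheduled.

2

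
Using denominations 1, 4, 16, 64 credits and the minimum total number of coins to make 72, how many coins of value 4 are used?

2

72 = 1×64 + 2×4
Count of 4: 2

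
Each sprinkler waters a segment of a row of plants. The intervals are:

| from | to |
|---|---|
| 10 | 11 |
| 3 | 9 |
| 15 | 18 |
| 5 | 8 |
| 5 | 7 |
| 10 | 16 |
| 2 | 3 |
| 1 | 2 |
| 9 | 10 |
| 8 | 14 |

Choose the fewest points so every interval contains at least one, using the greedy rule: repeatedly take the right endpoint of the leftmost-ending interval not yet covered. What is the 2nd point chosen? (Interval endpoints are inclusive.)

Sort by right endpoint; whenever an interval is uncovered, place a point at its right end.
Sorted: [1,2] [2,3] [5,7] [5,8] [3,9] [9,10] [10,11] [8,14] [10,16] [15,18]
{[1,2],[2,3]} hit by 2; {[5,7],[5,8],[3,9]} hit by 7; {[9,10],[10,11],[8,14],[10,16]} hit by 10; {[15,18]} hit by 18.
Points: 2, 7, 10, 18 (4 total).

7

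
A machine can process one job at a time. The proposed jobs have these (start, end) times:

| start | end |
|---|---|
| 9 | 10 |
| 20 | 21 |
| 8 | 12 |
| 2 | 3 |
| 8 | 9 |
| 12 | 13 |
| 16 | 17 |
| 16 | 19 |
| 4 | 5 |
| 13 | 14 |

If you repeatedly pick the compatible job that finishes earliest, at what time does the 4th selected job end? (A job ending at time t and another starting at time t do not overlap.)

10

Sort by end time and greedily take each interval whose start is ≥ the last chosen end.
Sorted by end: (2,3)  (4,5)  (8,9)  (9,10)  (8,12)  (12,13)  (13,14)  (16,17)  (16,19)  (20,21)
take (2,3); take (4,5); take (8,9); take (9,10); skip (8,12); take (12,13); take (13,14); take (16,17); skip (16,19); take (20,21).
Selected: (2,3) (4,5) (8,9) (9,10) (12,13) (13,14) (16,17) (20,21)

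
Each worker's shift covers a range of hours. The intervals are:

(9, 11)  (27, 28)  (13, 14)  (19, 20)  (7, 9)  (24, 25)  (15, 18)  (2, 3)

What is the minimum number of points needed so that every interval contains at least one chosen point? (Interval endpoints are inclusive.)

7

Sort by right endpoint; whenever an interval is uncovered, place a point at its right end.
Sorted: [2,3] [7,9] [9,11] [13,14] [15,18] [19,20] [24,25] [27,28]
{[2,3]} hit by 3; {[7,9],[9,11]} hit by 9; {[13,14]} hit by 14; {[15,18]} hit by 18; {[19,20]} hit by 20; {[24,25]} hit by 25; {[27,28]} hit by 28.
Points: 3, 9, 14, 18, 20, 25, 28 (7 total).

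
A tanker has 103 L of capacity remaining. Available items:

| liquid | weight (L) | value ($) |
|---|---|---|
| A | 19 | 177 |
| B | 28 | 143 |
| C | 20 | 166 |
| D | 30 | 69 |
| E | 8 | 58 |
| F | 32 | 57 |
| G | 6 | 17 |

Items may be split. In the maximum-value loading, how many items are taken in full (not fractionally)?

Greedy by value/weight ratio, highest first.
Ratios (sorted): A 9.32, C 8.30, E 7.25, B 5.11, G 2.83, D 2.30, F 1.78
take A (19 @ 177); take C (20 @ 166); take E (8 @ 58); take B (28 @ 143); take G (6 @ 17); take 22/30 of D → 50.60. Capacity used 103/103.
5 item(s) taken whole; one partial (take 22/30 of D).

5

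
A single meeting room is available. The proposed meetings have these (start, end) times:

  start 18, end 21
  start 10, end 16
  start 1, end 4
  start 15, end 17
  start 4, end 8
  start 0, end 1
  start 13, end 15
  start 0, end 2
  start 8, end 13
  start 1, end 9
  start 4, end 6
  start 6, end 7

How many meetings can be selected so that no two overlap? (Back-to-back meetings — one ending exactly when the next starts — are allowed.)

By end time: (0,1), (0,2), (1,4), (4,6), (6,7), (4,8), (1,9), (8,13), (13,15), (10,16), (15,17), (18,21).
Pick (0,1); next start ≥ 1 → (1,4); next start ≥ 4 → (4,6); next start ≥ 6 → (6,7); next start ≥ 7 → (8,13); next start ≥ 13 → (13,15); next start ≥ 15 → (15,17); next start ≥ 17 → (18,21).
Selected 8 meetings.

8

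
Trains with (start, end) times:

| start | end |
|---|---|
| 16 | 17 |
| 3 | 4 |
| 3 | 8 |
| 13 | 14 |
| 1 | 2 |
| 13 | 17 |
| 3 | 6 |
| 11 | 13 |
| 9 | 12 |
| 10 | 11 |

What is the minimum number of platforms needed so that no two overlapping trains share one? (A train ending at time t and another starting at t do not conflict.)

3

Events (time:±→running): 1:+→1 2:-→0 3:+→1 3:+→2 3:+→3 … peak 3.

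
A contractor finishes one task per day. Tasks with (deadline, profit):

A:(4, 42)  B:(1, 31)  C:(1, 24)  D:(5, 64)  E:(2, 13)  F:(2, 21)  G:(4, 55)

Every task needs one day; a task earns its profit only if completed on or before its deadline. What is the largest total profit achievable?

By profit: D(d5,64), G(d4,55), A(d4,42), B(d1,31), C(d1,24), F(d2,21), E(d2,13)
D→slot 5; G→slot 4; A→slot 3; B→slot 1; C skipped; F→slot 2; E skipped.
Profit = 31 + 21 + 42 + 55 + 64 = 213

213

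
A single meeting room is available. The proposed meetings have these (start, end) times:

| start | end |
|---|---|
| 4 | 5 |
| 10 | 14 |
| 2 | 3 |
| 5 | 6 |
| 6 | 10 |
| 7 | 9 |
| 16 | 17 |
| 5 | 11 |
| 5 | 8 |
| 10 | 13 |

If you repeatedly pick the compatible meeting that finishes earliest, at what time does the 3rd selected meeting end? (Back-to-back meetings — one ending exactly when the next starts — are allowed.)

6

By end time: (2,3), (4,5), (5,6), (5,8), (7,9), (6,10), (5,11), (10,13), (10,14), (16,17).
Pick (2,3); next start ≥ 3 → (4,5); next start ≥ 5 → (5,6); next start ≥ 6 → (7,9); next start ≥ 9 → (10,13); next start ≥ 13 → (16,17).
Selected: (2,3) (4,5) (5,6) (7,9) (10,13) (16,17)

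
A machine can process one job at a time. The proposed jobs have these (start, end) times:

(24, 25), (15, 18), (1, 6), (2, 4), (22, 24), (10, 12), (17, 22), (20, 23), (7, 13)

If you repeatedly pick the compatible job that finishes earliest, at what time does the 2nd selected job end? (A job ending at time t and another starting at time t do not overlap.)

Sorted by end: (2,4)  (1,6)  (10,12)  (7,13)  (15,18)  (17,22)  (20,23)  (22,24)  (24,25)
take (2,4); take (10,12); take (15,18); skip (17,22); take (20,23); take (24,25).
Selected: (2,4) (10,12) (15,18) (20,23) (24,25)

12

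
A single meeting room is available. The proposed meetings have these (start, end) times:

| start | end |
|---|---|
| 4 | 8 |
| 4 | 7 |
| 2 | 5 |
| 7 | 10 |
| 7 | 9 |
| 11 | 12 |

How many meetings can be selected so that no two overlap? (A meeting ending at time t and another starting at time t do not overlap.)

Order by finish time; keep every interval that doesn't clash with the previous kept one.
Sorted by end: (2,5)  (4,7)  (4,8)  (7,9)  (7,10)  (11,12)
take (2,5); take (7,9); skip (7,10); take (11,12).
Selected 3 meetings.

3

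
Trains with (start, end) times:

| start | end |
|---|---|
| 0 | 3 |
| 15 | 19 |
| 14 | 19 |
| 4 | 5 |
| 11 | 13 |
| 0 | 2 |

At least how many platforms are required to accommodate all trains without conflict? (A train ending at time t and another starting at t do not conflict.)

2

The answer is the maximum number of intervals overlapping at any instant.
Events (time:±→running): 0:+→1 0:+→2 … peak 2.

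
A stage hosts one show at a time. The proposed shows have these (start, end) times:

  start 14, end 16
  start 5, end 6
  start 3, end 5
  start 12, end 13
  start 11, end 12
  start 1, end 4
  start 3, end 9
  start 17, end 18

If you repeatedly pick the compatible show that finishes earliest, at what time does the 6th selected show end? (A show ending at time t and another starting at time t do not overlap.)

18

Order by finish time; keep every interval that doesn't clash with the previous kept one.
By end time: (1,4), (3,5), (5,6), (3,9), (11,12), (12,13), (14,16), (17,18).
Pick (1,4); next start ≥ 4 → (5,6); next start ≥ 6 → (11,12); next start ≥ 12 → (12,13); next start ≥ 13 → (14,16); next start ≥ 16 → (17,18).
Selected: (1,4) (5,6) (11,12) (12,13) (14,16) (17,18)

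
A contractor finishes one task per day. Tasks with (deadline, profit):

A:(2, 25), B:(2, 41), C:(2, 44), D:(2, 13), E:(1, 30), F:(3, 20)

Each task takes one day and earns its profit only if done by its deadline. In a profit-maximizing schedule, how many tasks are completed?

By profit: C(d2,44), B(d2,41), E(d1,30), A(d2,25), F(d3,20), D(d2,13)
C→slot 2; B→slot 1; E skipped; A skipped; F→slot 3; D skipped.
3 of 6 scheduled.

3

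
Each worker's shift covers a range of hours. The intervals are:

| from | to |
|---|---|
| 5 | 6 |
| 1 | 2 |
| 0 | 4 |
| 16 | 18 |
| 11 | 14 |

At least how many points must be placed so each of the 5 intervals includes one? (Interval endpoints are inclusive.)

4

Sorted: [1,2] [0,4] [5,6] [11,14] [16,18]
{[1,2],[0,4]} hit by 2; {[5,6]} hit by 6; {[11,14]} hit by 14; {[16,18]} hit by 18.
Points: 2, 6, 14, 18 (4 total).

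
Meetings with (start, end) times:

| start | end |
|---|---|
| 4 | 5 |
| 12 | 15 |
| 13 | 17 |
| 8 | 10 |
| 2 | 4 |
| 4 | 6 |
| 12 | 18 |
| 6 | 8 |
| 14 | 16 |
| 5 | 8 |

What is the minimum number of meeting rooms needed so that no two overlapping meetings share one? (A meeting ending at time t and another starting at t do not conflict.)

4

Count concurrent intervals with a sweep; the peak is the room count.
Events (time:±→running): 2:+→1 4:-→0 4:+→1 4:+→2 5:-→1 5:+→2 6:-→1 6:+→2 8:-→1 8:-→0 8:+→1 10:-→0 12:+→1 12:+→2 13:+→3 14:+→4 … peak 4.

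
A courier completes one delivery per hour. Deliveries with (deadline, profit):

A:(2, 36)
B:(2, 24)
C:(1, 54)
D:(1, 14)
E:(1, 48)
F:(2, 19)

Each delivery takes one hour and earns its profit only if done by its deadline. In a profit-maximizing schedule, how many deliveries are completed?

Take jobs in profit order; each goes to the latest open slot no later than its deadline.
Profit order: C=54 E=48 A=36 B=24 F=19 D=14
Assign: C→slot 1, E skipped, A→slot 2, B skipped, F skipped, D skipped.
Slots: [1:C] [2:A]
2 of 6 scheduled.

2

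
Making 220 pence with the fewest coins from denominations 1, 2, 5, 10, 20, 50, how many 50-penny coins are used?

4

220 − 4×50→20 − 1×20→0
Count of 50: 4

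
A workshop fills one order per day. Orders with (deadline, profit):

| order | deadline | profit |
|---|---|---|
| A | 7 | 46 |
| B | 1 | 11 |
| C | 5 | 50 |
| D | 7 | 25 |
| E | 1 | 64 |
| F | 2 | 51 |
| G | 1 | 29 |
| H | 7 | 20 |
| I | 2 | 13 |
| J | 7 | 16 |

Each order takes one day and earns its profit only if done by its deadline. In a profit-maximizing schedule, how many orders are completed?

By profit: E(d1,64), F(d2,51), C(d5,50), A(d7,46), G(d1,29), D(d7,25), H(d7,20), J(d7,16), I(d2,13), B(d1,11)
E→slot 1; F→slot 2; C→slot 5; A→slot 7; G skipped; D→slot 6; H→slot 4; J→slot 3; I skipped; B skipped.
7 of 10 scheduled.

7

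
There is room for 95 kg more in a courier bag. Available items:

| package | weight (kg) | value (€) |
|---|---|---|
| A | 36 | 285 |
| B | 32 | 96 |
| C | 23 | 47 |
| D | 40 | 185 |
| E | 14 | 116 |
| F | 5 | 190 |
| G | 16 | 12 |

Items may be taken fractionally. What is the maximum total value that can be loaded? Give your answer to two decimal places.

776.00

Greedy by value/weight ratio, highest first.
Ratios (sorted): F 38.00, E 8.29, A 7.92, D 4.62, B 3.00, C 2.04, G 0.75
take F (5 @ 190); take E (14 @ 116); take A (36 @ 285); take D (40 @ 185). Capacity used 95/95.
Total value = 776.00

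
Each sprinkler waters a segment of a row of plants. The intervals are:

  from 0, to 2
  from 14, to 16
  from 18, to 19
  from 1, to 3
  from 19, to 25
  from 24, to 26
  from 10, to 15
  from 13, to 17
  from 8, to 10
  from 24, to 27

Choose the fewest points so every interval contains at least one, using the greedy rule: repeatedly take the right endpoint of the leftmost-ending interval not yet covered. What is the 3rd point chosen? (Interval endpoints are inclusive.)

Sort by right endpoint; whenever an interval is uncovered, place a point at its right end.
By right end: [0,2]  [1,3]  [8,10]  [10,15]  [14,16]  [13,17]  [18,19]  [19,25]  [24,26]  [24,27]
[0,2] uncovered → point at 2; [8,10] uncovered → point at 10; [14,16] uncovered → point at 16; [18,19] uncovered → point at 19; [24,26] uncovered → point at 26.
Points: 2, 10, 16, 19, 26 (5 total).

16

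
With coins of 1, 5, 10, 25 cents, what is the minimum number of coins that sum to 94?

Greedy: take as many of the largest coin as possible, then repeat with the remainder.
94 = 3×25 + 1×10 + 1×5 + 4×1
Total coins = 3 + 1 + 1 + 4 = 9

9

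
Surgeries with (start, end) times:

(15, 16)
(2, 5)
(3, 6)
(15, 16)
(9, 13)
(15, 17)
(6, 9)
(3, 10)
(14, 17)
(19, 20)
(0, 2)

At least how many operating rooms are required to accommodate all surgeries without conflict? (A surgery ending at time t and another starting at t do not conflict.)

4

starts: [0, 2, 3, 3, 6, 9, 14, 15, 15, 15, 19]
ends:   [2, 5, 6, 9, 10, 13, 16, 16, 17, 17, 20]
s0→1 e2→0 s2→1 s3→2 s3→3 e5→2 e6→1 s6→2 e9→1 s9→2 e10→1 e13→0 s14→1 s15→2 s15→3 s15→4  — peak 4.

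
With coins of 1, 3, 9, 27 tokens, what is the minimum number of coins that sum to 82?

4

82 = 3×27 + 1×1
Total coins = 3 + 1 = 4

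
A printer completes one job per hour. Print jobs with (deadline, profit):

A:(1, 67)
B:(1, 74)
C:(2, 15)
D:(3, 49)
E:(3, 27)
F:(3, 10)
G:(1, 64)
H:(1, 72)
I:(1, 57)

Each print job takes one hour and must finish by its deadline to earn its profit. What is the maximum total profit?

150

Profit order: B=74 H=72 A=67 G=64 I=57 D=49 E=27 C=15 F=10
Assign: B→slot 1, H skipped, A skipped, G skipped, I skipped, D→slot 3, E→slot 2, C skipped, F skipped.
Slots: [1:B] [2:E] [3:D]
Profit = 74 + 27 + 49 = 150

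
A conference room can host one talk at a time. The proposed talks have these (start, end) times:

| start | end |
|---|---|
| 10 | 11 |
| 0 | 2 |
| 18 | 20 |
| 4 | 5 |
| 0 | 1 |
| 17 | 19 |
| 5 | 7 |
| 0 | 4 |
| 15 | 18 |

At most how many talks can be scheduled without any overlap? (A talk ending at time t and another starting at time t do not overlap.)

6

By end time: (0,1), (0,2), (0,4), (4,5), (5,7), (10,11), (15,18), (17,19), (18,20).
Pick (0,1); next start ≥ 1 → (4,5); next start ≥ 5 → (5,7); next start ≥ 7 → (10,11); next start ≥ 11 → (15,18); next start ≥ 18 → (18,20).
Selected 6 talks.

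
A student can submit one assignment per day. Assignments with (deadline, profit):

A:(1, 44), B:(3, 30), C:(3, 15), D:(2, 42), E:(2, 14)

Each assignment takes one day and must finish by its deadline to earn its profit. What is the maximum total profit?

116

Take jobs in profit order; each goes to the latest open slot no later than its deadline.
By profit: A(d1,44), D(d2,42), B(d3,30), C(d3,15), E(d2,14)
A→slot 1; D→slot 2; B→slot 3; C skipped; E skipped.
Profit = 44 + 42 + 30 = 116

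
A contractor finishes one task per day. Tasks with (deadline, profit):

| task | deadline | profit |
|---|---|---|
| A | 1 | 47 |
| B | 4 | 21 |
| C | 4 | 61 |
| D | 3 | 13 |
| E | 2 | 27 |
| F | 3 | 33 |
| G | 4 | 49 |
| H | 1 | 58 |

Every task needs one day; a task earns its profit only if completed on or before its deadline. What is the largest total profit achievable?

201

By profit: C(d4,61), H(d1,58), G(d4,49), A(d1,47), F(d3,33), E(d2,27), B(d4,21), D(d3,13)
C→slot 4; H→slot 1; G→slot 3; A skipped; F→slot 2; E skipped; B skipped; D skipped.
Profit = 58 + 33 + 49 + 61 = 201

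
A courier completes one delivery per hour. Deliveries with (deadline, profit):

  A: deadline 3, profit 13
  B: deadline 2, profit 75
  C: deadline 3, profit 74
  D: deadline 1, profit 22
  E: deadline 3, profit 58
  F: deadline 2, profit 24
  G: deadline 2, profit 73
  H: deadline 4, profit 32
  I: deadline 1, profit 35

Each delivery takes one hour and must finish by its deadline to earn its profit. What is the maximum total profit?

Sort by profit descending; place each in the latest free slot ≤ its deadline.
By profit: B(d2,75), C(d3,74), G(d2,73), E(d3,58), I(d1,35), H(d4,32), F(d2,24), D(d1,22), A(d3,13)
B→slot 2; C→slot 3; G→slot 1; E skipped; I skipped; H→slot 4; F skipped; D skipped; A skipped.
Profit = 73 + 75 + 74 + 32 = 254

254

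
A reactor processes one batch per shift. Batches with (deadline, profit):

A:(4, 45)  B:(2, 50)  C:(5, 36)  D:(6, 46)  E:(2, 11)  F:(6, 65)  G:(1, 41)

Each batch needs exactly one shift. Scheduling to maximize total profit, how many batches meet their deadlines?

6

Profit order: F=65 B=50 D=46 A=45 G=41 C=36 E=11
Assign: F→slot 6, B→slot 2, D→slot 5, A→slot 4, G→slot 1, C→slot 3, E skipped.
Slots: [1:G] [2:B] [3:C] [4:A] [5:D] [6:F]
6 of 7 scheduled.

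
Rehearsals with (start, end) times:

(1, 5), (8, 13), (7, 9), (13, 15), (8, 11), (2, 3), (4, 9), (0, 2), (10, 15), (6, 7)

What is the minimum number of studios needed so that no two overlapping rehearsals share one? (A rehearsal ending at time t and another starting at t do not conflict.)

Events (time:±→running): 0:+→1 1:+→2 2:-→1 2:+→2 3:-→1 4:+→2 5:-→1 6:+→2 7:-→1 7:+→2 8:+→3 8:+→4 … peak 4.

4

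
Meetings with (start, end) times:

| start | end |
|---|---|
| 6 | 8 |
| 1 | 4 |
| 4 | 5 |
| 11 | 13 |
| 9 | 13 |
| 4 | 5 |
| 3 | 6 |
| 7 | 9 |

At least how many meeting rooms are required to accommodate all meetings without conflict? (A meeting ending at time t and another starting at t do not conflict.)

3

starts: [1, 3, 4, 4, 6, 7, 9, 11]
ends:   [4, 5, 5, 6, 8, 9, 13, 13]
s1→1 s3→2 e4→1 s4→2 s4→3  — peak 3.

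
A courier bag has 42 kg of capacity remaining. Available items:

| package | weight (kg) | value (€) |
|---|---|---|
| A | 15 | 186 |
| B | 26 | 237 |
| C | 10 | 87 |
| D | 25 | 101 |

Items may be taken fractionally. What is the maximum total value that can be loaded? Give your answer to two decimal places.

Sort by value per unit weight and fill in that order.
Order: A (186/15=12.40) > B (237/26=9.12) > C (87/10=8.70) > D (101/25=4.04)
Fill: take A (15 @ 186) → take B (26 @ 237) → take 1/10 of C → 8.70; 42/42 used.
Total value = 431.70

431.70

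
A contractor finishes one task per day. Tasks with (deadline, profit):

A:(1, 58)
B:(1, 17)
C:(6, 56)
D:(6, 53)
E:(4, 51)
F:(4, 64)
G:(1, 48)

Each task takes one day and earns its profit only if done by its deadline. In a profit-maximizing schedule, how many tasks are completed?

5

Sort by profit descending; place each in the latest free slot ≤ its deadline.
By profit: F(d4,64), A(d1,58), C(d6,56), D(d6,53), E(d4,51), G(d1,48), B(d1,17)
F→slot 4; A→slot 1; C→slot 6; D→slot 5; E→slot 3; G skipped; B skipped.
5 of 7 scheduled.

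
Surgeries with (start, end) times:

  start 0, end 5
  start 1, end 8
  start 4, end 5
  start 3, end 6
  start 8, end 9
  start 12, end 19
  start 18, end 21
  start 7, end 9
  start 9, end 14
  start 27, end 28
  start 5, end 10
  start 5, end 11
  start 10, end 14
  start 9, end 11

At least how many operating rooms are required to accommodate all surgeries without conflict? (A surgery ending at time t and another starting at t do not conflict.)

Count concurrent intervals with a sweep; the peak is the room count.
starts: [0, 1, 3, 4, 5, 5, 7, 8, 9, 9, 10, 12, 18, 27]
ends:   [5, 5, 6, 8, 9, 9, 10, 11, 11, 14, 14, 19, 21, 28]
s0→1 s1→2 s3→3 s4→4  — peak 4.

4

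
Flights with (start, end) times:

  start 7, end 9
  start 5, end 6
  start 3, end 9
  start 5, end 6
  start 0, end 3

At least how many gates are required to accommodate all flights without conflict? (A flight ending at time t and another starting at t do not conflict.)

3

The answer is the maximum number of intervals overlapping at any instant.
starts: [0, 3, 5, 5, 7]
ends:   [3, 6, 6, 9, 9]
s0→1 e3→0 s3→1 s5→2 s5→3  — peak 3.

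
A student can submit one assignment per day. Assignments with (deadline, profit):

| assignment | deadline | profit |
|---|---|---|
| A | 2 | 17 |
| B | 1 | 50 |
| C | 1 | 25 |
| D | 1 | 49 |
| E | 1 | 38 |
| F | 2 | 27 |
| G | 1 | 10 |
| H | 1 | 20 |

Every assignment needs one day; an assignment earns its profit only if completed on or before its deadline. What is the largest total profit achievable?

77

By profit: B(d1,50), D(d1,49), E(d1,38), F(d2,27), C(d1,25), H(d1,20), A(d2,17), G(d1,10)
B→slot 1; D skipped; E skipped; F→slot 2; C skipped; H skipped; A skipped; G skipped.
Profit = 50 + 27 = 77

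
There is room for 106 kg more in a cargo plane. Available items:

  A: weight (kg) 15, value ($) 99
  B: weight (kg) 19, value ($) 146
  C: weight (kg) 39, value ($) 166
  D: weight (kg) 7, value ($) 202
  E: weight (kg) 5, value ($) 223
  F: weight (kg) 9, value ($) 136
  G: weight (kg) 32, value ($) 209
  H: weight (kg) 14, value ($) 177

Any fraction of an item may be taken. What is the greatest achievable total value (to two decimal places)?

1213.28

Greedy by value/weight ratio, highest first.
Ratios (sorted): E 44.60, D 28.86, F 15.11, H 12.64, B 7.68, A 6.60, G 6.53, C 4.26
take E (5 @ 223); take D (7 @ 202); take F (9 @ 136); take H (14 @ 177); take B (19 @ 146); take A (15 @ 99); take G (32 @ 209); take 5/39 of C → 21.28. Capacity used 106/106.
Total value = 1213.28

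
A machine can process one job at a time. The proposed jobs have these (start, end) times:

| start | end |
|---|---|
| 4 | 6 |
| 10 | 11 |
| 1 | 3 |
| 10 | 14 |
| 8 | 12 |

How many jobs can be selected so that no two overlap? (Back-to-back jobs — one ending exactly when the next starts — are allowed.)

3

Sorted by end: (1,3)  (4,6)  (10,11)  (8,12)  (10,14)
take (1,3); take (4,6); take (10,11).
Selected 3 jobs.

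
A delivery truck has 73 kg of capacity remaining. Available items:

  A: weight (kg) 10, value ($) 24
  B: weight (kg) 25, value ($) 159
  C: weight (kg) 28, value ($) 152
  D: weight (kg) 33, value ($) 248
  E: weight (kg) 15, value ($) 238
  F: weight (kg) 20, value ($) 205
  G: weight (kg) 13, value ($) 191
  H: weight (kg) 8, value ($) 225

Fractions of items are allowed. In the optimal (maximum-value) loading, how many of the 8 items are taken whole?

Ratios (sorted): H 28.12, E 15.87, G 14.69, F 10.25, D 7.52, B 6.36, C 5.43, A 2.40
take H (8 @ 225); take E (15 @ 238); take G (13 @ 191); take F (20 @ 205); take 17/33 of D → 127.76. Capacity used 73/73.
4 item(s) taken whole; one partial (take 17/33 of D).

4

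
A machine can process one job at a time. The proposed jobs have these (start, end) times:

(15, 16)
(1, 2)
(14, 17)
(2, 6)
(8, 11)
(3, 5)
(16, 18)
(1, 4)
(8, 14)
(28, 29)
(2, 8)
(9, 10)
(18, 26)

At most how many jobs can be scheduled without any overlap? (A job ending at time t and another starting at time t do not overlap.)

Greedy by earliest finish: after sorting by end time, pick each interval compatible with the last pick.
By end time: (1,2), (1,4), (3,5), (2,6), (2,8), (9,10), (8,11), (8,14), (15,16), (14,17), (16,18), (18,26), (28,29).
Pick (1,2); next start ≥ 2 → (3,5); next start ≥ 5 → (9,10); next start ≥ 10 → (15,16); next start ≥ 16 → (16,18); next start ≥ 18 → (18,26); next start ≥ 26 → (28,29).
Selected 7 jobs.

7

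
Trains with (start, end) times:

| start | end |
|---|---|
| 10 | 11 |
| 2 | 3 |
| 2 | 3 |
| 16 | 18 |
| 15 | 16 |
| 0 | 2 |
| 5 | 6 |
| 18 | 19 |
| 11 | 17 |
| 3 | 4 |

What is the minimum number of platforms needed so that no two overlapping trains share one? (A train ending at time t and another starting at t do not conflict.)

2

starts: [0, 2, 2, 3, 5, 10, 11, 15, 16, 18]
ends:   [2, 3, 3, 4, 6, 11, 16, 17, 18, 19]
s0→1 e2→0 s2→1 s2→2  — peak 2.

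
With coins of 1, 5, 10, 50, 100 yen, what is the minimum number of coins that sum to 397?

11

Use the largest denomination that fits, subtract, and repeat.
397 − 3×100→97 − 1×50→47 − 4×10→7 − 1×5→2 − 2×1→0
Total coins = 3 + 1 + 4 + 1 + 2 = 11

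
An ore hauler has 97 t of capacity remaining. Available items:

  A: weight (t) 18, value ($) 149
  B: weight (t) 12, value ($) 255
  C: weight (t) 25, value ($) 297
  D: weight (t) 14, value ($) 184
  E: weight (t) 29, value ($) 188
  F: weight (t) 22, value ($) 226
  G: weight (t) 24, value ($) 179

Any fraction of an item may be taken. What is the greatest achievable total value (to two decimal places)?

Greedy by value/weight ratio, highest first.
Order: B (255/12=21.25) > D (184/14=13.14) > C (297/25=11.88) > F (226/22=10.27) > A (149/18=8.28) > G (179/24=7.46) > E (188/29=6.48)
Fill: take B (12 @ 255) → take D (14 @ 184) → take C (25 @ 297) → take F (22 @ 226) → take A (18 @ 149) → take 6/24 of G → 44.75; 97/97 used.
Total value = 1155.75

1155.75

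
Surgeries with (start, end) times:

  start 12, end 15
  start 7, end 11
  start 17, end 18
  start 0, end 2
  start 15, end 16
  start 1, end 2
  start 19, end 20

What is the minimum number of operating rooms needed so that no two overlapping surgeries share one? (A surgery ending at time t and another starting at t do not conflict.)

Events (time:±→running): 0:+→1 1:+→2 … peak 2.

2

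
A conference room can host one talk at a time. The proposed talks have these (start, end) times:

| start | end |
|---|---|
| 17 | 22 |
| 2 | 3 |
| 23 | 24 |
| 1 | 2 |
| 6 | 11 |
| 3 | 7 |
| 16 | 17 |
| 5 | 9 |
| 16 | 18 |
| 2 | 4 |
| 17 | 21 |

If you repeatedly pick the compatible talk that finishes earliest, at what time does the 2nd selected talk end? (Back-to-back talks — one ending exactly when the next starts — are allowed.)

3

Sort by end time and greedily take each interval whose start is ≥ the last chosen end.
Sorted by end: (1,2)  (2,3)  (2,4)  (3,7)  (5,9)  (6,11)  (16,17)  (16,18)  (17,21)  (17,22)  (23,24)
take (1,2); take (2,3); skip (2,4); take (3,7); take (16,17); skip (16,18); take (17,21); skip (17,22); take (23,24).
Selected: (1,2) (2,3) (3,7) (16,17) (17,21) (23,24)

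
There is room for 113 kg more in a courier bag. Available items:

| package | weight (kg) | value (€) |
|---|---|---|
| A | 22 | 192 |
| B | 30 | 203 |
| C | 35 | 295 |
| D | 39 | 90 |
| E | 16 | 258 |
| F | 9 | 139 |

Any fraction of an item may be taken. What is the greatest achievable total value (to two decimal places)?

Greedy by value/weight ratio, highest first.
Ratios (sorted): E 16.12, F 15.44, A 8.73, C 8.43, B 6.77, D 2.31
take E (16 @ 258); take F (9 @ 139); take A (22 @ 192); take C (35 @ 295); take B (30 @ 203); take 1/39 of D → 2.31. Capacity used 113/113.
Total value = 1089.31

1089.31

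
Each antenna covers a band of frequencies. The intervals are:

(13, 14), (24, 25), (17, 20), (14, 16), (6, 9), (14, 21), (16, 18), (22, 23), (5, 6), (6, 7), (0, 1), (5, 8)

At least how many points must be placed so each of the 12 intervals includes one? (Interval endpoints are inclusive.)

6

Process intervals by earliest right end; each time one isn't hit yet, stab at its right endpoint.
By right end: [0,1]  [5,6]  [6,7]  [5,8]  [6,9]  [13,14]  [14,16]  [16,18]  [17,20]  [14,21]  [22,23]  [24,25]
[0,1] uncovered → point at 1; [5,6] uncovered → point at 6; [13,14] uncovered → point at 14; [16,18] uncovered → point at 18; [22,23] uncovered → point at 23; [24,25] uncovered → point at 25.
Points: 1, 6, 14, 18, 23, 25 (6 total).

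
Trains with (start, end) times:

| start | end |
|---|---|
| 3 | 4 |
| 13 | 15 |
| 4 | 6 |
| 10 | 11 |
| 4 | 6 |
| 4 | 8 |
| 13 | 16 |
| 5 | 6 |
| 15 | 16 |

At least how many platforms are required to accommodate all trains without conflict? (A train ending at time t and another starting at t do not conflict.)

Events (time:±→running): 3:+→1 4:-→0 4:+→1 4:+→2 4:+→3 5:+→4 … peak 4.

4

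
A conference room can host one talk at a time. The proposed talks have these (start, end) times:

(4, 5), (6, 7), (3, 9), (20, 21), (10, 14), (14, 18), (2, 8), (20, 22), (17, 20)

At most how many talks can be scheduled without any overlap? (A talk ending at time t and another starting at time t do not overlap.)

Sorted by end: (4,5)  (6,7)  (2,8)  (3,9)  (10,14)  (14,18)  (17,20)  (20,21)  (20,22)
take (4,5); take (6,7); take (10,14); take (14,18); take (20,21); skip (20,22).
Selected 5 talks.

5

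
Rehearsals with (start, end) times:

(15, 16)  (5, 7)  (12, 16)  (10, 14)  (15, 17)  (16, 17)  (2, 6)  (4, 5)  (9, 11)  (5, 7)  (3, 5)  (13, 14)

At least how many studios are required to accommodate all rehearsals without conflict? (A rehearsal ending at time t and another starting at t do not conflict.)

3

Count concurrent intervals with a sweep; the peak is the room count.
starts: [2, 3, 4, 5, 5, 9, 10, 12, 13, 15, 15, 16]
ends:   [5, 5, 6, 7, 7, 11, 14, 14, 16, 16, 17, 17]
s2→1 s3→2 s4→3  — peak 3.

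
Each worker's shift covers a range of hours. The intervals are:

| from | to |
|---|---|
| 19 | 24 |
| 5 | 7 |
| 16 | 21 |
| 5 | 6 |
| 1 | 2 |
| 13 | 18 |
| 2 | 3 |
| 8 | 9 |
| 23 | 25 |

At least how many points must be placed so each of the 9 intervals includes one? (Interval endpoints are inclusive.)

5

By right end: [1,2]  [2,3]  [5,6]  [5,7]  [8,9]  [13,18]  [16,21]  [19,24]  [23,25]
[1,2] uncovered → point at 2; [5,6] uncovered → point at 6; [8,9] uncovered → point at 9; [13,18] uncovered → point at 18; [19,24] uncovered → point at 24.
Points: 2, 6, 9, 18, 24 (5 total).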